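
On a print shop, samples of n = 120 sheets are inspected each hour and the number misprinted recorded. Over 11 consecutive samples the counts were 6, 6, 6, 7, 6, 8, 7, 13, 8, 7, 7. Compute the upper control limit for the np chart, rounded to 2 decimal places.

p̄ = Σdᵢ / (k·n) = 81 / (11 × 120) = 0.06136
UCL = np̄ + 3·√(np̄(1−p̄)) = 7.3636 + 3 × √(7.3636×0.93864) = 7.3636 + 3 × 2.6290 = 15.2507

15.25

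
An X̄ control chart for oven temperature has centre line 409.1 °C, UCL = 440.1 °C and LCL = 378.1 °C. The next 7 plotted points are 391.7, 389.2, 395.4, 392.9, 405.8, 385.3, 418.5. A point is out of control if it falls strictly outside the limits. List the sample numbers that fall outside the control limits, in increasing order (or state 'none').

none

All 7 points lie within [378.1, 440.1].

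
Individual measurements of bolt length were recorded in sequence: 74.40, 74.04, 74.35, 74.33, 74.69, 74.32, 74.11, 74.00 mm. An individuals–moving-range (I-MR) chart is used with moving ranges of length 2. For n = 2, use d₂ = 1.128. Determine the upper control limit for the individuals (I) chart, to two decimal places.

74.94

X̄ = (74.40 + 74.04 + 74.35 + 74.33 + 74.69 + 74.32 + 74.11 + 74.00) / 8 = 74.2800
Moving ranges: 0.36, 0.31, 0.02, 0.36, 0.37, 0.21, 0.11; M̄R̄ = 1.7400 / 7 = 0.2486
UCL = X̄ + 3·M̄R̄/d₂ = 74.2800 + 3 × 0.2486 / 1.128 = 74.9411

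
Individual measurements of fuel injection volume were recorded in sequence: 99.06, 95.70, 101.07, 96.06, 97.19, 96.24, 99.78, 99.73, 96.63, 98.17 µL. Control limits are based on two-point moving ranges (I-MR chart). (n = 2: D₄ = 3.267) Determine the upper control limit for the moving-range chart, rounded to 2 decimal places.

Moving ranges: 3.36, 5.37, 5.01, 1.13, 0.95, 3.54, 0.05, 3.10, 1.54; M̄R̄ = 24.0500 / 9 = 2.6722
UCL_MR = D₄·M̄R̄ = 3.267 × 2.6722 = 8.7302

8.73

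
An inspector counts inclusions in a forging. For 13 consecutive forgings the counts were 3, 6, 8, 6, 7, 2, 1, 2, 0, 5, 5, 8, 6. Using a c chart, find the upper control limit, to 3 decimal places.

10.930

c̄ = (3 + 6 + 8 + 6 + 7 + 2 + 1 + 2 + 0 + 5 + 5 + 8 + 6) / 13 = 59 / 13 = 4.5385
UCL = c̄ + 3√c̄ = 4.5385 + 3 × √4.5385 = 4.5385 + 3 × 2.1304 = 10.9296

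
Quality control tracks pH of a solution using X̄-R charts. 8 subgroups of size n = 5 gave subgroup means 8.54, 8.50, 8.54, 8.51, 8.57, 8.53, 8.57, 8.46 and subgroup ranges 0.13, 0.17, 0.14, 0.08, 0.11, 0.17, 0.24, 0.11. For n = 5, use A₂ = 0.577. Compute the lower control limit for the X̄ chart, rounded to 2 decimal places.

8.44

X̄̄ = (8.54 + 8.50 + 8.54 + 8.51 + 8.57 + 8.53 + 8.57 + 8.46) / 8 = 68.2200 / 8 = 8.5275
R̄ = (0.13 + 0.17 + 0.14 + 0.08 + 0.11 + 0.17 + 0.24 + 0.11) / 8 = 1.1500 / 8 = 0.1438
LCL = X̄̄ − A₂·R̄ = 8.5275 − 0.577 × 0.1438 = 8.4446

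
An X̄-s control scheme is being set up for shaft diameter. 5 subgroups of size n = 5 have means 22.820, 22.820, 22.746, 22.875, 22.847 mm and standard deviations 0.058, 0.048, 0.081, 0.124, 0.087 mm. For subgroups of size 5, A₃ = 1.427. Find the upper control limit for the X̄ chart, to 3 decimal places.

22.935

X̄̄ = (22.820 + 22.820 + 22.746 + 22.875 + 22.847) / 5 = 22.8216
s̄ = (0.058 + 0.048 + 0.081 + 0.124 + 0.087) / 5 = 0.0796
UCL = X̄̄ + A₃·s̄ = 22.8216 + 1.427 × 0.0796 = 22.9352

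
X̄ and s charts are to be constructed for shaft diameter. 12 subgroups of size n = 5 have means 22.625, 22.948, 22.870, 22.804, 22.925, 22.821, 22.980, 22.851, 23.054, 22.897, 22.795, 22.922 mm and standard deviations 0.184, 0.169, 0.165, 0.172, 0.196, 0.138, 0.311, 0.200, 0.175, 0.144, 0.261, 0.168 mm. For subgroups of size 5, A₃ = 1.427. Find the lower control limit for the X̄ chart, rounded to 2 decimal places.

22.60

X̄̄ = (22.625 + 22.948 + 22.870 + 22.804 + 22.925 + 22.821 + 22.980 + 22.851 + 23.054 + 22.897 + 22.795 + 22.922) / 12 = 22.8743
s̄ = (0.184 + 0.169 + 0.165 + 0.172 + 0.196 + 0.138 + 0.311 + 0.200 + 0.175 + 0.144 + 0.261 + 0.168) / 12 = 0.1903
LCL = X̄̄ − A₃·s̄ = 22.8743 − 1.427 × 0.1903 = 22.6028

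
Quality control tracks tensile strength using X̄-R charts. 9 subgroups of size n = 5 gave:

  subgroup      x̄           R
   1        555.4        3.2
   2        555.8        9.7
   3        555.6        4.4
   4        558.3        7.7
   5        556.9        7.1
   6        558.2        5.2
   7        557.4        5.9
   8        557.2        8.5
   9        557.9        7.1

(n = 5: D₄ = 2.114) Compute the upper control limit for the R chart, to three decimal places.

R̄ = (3.2 + 9.7 + 4.4 + 7.7 + 7.1 + 5.2 + 5.9 + 8.5 + 7.1) / 9 = 58.8000 / 9 = 6.5333
UCL_R = D₄·R̄ = 2.114 × 6.5333 = 13.8115

13.811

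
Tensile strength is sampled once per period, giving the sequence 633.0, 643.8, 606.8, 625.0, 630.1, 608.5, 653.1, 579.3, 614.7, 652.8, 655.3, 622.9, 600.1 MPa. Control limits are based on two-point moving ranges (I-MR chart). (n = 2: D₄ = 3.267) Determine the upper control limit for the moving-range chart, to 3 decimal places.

93.191

Moving ranges: 10.8, 37.0, 18.2, 5.1, 21.6, 44.6, 73.8, 35.4, 38.1, 2.5, 32.4, 22.8; M̄R̄ = 342.3000 / 12 = 28.5250
UCL_MR = D₄·M̄R̄ = 3.267 × 28.5250 = 93.1912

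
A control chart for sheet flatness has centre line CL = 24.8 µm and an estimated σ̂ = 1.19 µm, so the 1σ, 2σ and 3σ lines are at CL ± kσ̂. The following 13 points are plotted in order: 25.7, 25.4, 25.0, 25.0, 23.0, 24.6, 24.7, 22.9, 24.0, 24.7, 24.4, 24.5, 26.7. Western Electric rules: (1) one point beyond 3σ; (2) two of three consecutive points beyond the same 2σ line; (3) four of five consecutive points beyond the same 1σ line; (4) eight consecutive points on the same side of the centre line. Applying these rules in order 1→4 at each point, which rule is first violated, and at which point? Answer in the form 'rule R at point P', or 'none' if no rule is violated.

rule 4 at point 12

Zone of each point (C = within 1σ̂, B = 1σ̂–2σ̂, A = 2σ̂–3σ̂, * = beyond 3σ̂; sign = side of CL): 1:+C, 2:+C, 3:+C, 4:+C, 5:-B, 6:-C, 7:-C, 8:-B, 9:-C, 10:-C, 11:-C, 12:-C, 13:+B
Rule 4 (eight consecutive points on the same side of the centre line) is satisfied at point 12.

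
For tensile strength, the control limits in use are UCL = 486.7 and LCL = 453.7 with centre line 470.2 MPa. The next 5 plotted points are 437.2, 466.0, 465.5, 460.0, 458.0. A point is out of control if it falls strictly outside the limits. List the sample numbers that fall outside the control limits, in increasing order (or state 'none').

1

Compare each point to [453.7, 486.7]: sample 1 = 437.2 < LCL.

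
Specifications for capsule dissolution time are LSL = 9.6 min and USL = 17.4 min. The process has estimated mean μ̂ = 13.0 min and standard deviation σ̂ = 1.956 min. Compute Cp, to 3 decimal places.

0.665

Cp = (USL − LSL) / (6σ̂) = (17.4 − 9.6) / (6 × 1.956) = 7.8000 / 11.7360 = 0.6646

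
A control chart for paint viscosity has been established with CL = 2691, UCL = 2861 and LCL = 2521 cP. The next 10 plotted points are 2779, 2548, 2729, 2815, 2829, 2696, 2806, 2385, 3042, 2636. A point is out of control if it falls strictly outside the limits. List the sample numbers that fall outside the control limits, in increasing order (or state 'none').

8, 9

Compare each point to [2521, 2861]: sample 8 = 2385 < LCL; sample 9 = 3042 > UCL.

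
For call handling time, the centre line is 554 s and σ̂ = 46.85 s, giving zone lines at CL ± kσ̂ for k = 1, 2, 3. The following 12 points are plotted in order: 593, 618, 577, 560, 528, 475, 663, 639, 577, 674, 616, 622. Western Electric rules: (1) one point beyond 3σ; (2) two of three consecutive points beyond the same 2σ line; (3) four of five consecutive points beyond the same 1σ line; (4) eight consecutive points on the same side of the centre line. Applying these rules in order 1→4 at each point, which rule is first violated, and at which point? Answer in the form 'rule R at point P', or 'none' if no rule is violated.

rule 3 at point 11

Zone of each point (C = within 1σ̂, B = 1σ̂–2σ̂, A = 2σ̂–3σ̂, * = beyond 3σ̂; sign = side of CL): 1:+C, 2:+B, 3:+C, 4:+C, 5:-C, 6:-B, 7:+A, 8:+B, 9:+C, 10:+A, 11:+B, 12:+B
Rule 3 (four of five consecutive points beyond the same 1σ limit) is satisfied at point 11.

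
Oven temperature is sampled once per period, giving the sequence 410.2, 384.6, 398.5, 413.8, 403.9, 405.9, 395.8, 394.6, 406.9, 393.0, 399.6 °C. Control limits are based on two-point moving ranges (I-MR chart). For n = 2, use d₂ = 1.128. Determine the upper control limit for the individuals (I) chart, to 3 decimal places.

X̄ = (410.2 + 384.6 + 398.5 + 413.8 + 403.9 + 405.9 + 395.8 + 394.6 + 406.9 + 393.0 + 399.6) / 11 = 400.6182
Moving ranges: 25.6, 13.9, 15.3, 9.9, 2.0, 10.1, 1.2, 12.3, 13.9, 6.6; M̄R̄ = 110.8000 / 10 = 11.0800
UCL = X̄ + 3·M̄R̄/d₂ = 400.6182 + 3 × 11.0800 / 1.128 = 430.0863

430.086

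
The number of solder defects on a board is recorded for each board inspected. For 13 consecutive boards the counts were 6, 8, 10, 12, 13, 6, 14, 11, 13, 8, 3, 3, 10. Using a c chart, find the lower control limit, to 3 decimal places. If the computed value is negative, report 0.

c̄ = (6 + 8 + 10 + 12 + 13 + 6 + 14 + 11 + 13 + 8 + 3 + 3 + 10) / 13 = 117 / 13 = 9.0000
LCL = c̄ − 3√c̄ = 9.0000 − 3 × 3.0000 = 0.0000

0.000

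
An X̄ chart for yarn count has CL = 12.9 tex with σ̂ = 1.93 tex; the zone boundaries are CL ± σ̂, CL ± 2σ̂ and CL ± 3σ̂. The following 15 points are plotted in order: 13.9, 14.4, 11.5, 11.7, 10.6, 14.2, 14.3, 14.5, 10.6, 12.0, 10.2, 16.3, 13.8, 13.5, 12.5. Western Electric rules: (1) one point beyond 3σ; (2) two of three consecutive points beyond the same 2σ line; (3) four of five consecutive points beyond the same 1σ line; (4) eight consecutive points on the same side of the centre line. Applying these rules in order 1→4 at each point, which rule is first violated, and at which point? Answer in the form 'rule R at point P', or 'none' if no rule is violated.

none

Zone of each point (C = within 1σ̂, B = 1σ̂–2σ̂, A = 2σ̂–3σ̂, * = beyond 3σ̂; sign = side of CL): 1:+C, 2:+C, 3:-C, 4:-C, 5:-B, 6:+C, 7:+C, 8:+C, 9:-B, 10:-C, 11:-B, 12:+B, 13:+C, 14:+C, 15:-C
No rule fires across all 15 points.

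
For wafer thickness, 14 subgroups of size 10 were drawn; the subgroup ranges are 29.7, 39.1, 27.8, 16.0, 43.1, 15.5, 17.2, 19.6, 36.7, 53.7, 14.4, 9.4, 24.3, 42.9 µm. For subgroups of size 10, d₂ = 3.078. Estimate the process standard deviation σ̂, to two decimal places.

R̄ = (29.7 + 39.1 + 27.8 + 16.0 + 43.1 + 15.5 + 17.2 + 19.6 + 36.7 + 53.7 + 14.4 + 9.4 + 24.3 + 42.9) / 14 = 27.8143
σ̂ = R̄ / d₂ = 27.8143 / 3.078 = 9.0365

9.04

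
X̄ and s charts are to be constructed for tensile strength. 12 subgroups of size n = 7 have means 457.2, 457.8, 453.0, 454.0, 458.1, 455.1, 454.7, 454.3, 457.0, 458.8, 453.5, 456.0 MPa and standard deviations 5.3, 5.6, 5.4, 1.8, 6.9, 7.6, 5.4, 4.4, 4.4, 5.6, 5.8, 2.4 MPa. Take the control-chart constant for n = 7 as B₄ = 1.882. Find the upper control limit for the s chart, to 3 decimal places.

9.504

s̄ = (5.3 + 5.6 + 5.4 + 1.8 + 6.9 + 7.6 + 5.4 + 4.4 + 4.4 + 5.6 + 5.8 + 2.4) / 12 = 5.0500
UCL_s = B₄·s̄ = 1.882 × 5.0500 = 9.5041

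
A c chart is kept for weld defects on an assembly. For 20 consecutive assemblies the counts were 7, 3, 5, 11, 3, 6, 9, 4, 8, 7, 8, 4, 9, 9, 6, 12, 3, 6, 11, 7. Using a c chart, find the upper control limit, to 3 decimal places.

14.780

c̄ = (7 + 3 + 5 + 11 + 3 + 6 + 9 + 4 + 8 + 7 + 8 + 4 + 9 + 9 + 6 + 12 + 3 + 6 + 11 + 7) / 20 = 138 / 20 = 6.9000
UCL = c̄ + 3√c̄ = 6.9000 + 3 × √6.9000 = 6.9000 + 3 × 2.6268 = 14.7804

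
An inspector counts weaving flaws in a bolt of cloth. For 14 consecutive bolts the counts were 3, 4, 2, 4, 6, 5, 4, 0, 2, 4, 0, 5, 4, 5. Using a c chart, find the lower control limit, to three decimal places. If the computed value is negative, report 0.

c̄ = (3 + 4 + 2 + 4 + 6 + 5 + 4 + 0 + 2 + 4 + 0 + 5 + 4 + 5) / 14 = 48 / 14 = 3.4286
LCL = c̄ − 3√c̄ = 3.4286 − 3 × 1.8516 = -2.1263 → 0 (cannot be negative)

0.000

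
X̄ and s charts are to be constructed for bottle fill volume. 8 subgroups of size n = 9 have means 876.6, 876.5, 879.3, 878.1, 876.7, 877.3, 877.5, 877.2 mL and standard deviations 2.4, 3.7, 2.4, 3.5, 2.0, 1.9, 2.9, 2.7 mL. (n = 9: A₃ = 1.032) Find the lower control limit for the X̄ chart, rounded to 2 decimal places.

874.63

X̄̄ = (876.6 + 876.5 + 879.3 + 878.1 + 876.7 + 877.3 + 877.5 + 877.2) / 8 = 877.4000
s̄ = (2.4 + 3.7 + 2.4 + 3.5 + 2.0 + 1.9 + 2.9 + 2.7) / 8 = 2.6875
LCL = X̄̄ − A₃·s̄ = 877.4000 − 1.032 × 2.6875 = 874.6265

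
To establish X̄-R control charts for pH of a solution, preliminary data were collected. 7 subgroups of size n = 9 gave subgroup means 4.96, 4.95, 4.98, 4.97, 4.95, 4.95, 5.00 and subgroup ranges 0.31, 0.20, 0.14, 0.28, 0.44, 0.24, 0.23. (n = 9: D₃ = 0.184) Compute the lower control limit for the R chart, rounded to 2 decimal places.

R̄ = (0.31 + 0.20 + 0.14 + 0.28 + 0.44 + 0.24 + 0.23) / 7 = 1.8400 / 7 = 0.2629
LCL_R = D₃·R̄ = 0.184 × 0.2629 = 0.0484

0.05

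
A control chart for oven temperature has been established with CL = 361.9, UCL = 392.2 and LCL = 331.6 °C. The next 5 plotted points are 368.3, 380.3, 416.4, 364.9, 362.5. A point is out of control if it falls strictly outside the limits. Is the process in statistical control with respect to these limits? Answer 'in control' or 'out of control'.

out of control

Compare each point to [331.6, 392.2]: sample 3 = 416.4 > UCL.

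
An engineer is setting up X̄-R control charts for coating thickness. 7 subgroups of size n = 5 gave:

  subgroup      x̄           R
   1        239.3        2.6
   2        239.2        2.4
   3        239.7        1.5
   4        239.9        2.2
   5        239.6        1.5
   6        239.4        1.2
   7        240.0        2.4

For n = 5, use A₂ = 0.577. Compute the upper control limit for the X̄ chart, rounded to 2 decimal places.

240.72

X̄̄ = (239.3 + 239.2 + 239.7 + 239.9 + 239.6 + 239.4 + 240.0) / 7 = 1677.1000 / 7 = 239.5857
R̄ = (2.6 + 2.4 + 1.5 + 2.2 + 1.5 + 1.2 + 2.4) / 7 = 13.8000 / 7 = 1.9714
UCL = X̄̄ + A₂·R̄ = 239.5857 + 0.577 × 1.9714 = 240.7232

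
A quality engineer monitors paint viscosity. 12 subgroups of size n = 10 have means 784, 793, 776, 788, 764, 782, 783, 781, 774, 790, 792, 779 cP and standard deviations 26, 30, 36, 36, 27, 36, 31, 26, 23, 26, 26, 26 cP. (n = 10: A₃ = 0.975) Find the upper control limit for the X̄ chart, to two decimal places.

X̄̄ = (784 + 793 + 776 + 788 + 764 + 782 + 783 + 781 + 774 + 790 + 792 + 779) / 12 = 782.1667
s̄ = (26 + 30 + 36 + 36 + 27 + 36 + 31 + 26 + 23 + 26 + 26 + 26) / 12 = 29.0833
UCL = X̄̄ + A₃·s̄ = 782.1667 + 0.975 × 29.0833 = 810.5229

810.52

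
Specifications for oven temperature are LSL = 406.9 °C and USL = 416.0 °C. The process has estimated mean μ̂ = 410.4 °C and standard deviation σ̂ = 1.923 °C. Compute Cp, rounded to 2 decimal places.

Cp = (USL − LSL) / (6σ̂) = (416.0 − 406.9) / (6 × 1.923) = 9.1000 / 11.5380 = 0.7887

0.79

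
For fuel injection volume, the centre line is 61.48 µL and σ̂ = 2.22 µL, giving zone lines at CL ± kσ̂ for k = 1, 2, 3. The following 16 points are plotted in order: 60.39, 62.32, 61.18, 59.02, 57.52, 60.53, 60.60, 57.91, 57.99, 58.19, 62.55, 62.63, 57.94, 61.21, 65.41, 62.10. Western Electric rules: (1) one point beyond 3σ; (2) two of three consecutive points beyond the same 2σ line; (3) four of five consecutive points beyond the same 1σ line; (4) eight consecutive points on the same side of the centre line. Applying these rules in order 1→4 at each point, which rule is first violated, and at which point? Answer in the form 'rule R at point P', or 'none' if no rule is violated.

Zone of each point (C = within 1σ̂, B = 1σ̂–2σ̂, A = 2σ̂–3σ̂, * = beyond 3σ̂; sign = side of CL): 1:-C, 2:+C, 3:-C, 4:-B, 5:-B, 6:-C, 7:-C, 8:-B, 9:-B, 10:-B, 11:+C, 12:+C, 13:-B, 14:-C, 15:+B, 16:+C
Rule 4 (eight consecutive points on the same side of the centre line) is satisfied at point 10.

rule 4 at point 10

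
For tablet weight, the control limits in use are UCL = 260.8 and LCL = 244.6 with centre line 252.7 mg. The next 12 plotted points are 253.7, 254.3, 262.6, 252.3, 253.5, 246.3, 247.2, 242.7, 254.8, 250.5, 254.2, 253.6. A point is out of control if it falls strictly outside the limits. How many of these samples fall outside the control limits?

Compare each point to [244.6, 260.8]: sample 3 = 262.6 > UCL; sample 8 = 242.7 < LCL.

2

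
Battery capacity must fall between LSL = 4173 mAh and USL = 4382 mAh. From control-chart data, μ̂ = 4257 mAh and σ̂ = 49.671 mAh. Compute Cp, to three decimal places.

0.701

Cp = (USL − LSL) / (6σ̂) = (4382 − 4173) / (6 × 49.671) = 209.0000 / 298.0260 = 0.7013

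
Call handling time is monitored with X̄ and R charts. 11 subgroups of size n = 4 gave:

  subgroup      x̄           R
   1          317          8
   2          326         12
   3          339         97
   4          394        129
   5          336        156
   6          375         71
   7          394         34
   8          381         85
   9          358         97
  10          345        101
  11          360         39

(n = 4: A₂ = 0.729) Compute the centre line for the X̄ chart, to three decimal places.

356.818

X̄̄ = (317 + 326 + 339 + 394 + 336 + 375 + 394 + 381 + 358 + 345 + 360) / 11 = 3925.0000 / 11 = 356.8182
CL = X̄̄ = 356.8182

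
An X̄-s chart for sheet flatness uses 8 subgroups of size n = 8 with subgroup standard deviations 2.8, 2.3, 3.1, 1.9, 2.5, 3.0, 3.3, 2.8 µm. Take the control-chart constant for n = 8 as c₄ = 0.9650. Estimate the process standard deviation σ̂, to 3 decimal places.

2.811

s̄ = (2.8 + 2.3 + 3.1 + 1.9 + 2.5 + 3.0 + 3.3 + 2.8) / 8 = 2.7125
σ̂ = s̄ / c₄ = 2.7125 / 0.9650 = 2.8109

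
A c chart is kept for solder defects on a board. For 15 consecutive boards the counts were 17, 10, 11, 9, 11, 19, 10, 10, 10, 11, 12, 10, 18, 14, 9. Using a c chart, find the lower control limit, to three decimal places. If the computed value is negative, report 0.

c̄ = (17 + 10 + 11 + 9 + 11 + 19 + 10 + 10 + 10 + 11 + 12 + 10 + 18 + 14 + 9) / 15 = 181 / 15 = 12.0667
LCL = c̄ − 3√c̄ = 12.0667 − 3 × 3.4737 = 1.6455

1.646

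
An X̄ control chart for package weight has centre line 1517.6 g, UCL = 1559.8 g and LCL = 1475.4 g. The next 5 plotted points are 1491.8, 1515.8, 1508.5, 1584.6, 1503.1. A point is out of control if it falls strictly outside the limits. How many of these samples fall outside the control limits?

1

Compare each point to [1475.4, 1559.8]: sample 4 = 1584.6 > UCL.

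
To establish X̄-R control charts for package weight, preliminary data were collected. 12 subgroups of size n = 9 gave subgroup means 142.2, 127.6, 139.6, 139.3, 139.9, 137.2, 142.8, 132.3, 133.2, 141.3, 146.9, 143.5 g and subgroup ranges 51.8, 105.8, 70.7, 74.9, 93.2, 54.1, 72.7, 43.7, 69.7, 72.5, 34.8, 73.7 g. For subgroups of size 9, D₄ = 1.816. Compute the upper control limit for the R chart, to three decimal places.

123.730

R̄ = (51.8 + 105.8 + 70.7 + 74.9 + 93.2 + 54.1 + 72.7 + 43.7 + 69.7 + 72.5 + 34.8 + 73.7) / 12 = 817.6000 / 12 = 68.1333
UCL_R = D₄·R̄ = 1.816 × 68.1333 = 123.7301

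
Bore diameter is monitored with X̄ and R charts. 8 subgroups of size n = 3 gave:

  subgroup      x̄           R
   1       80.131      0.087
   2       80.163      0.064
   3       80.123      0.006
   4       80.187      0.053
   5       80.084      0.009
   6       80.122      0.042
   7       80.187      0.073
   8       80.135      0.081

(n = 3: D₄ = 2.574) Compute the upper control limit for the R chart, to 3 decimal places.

0.134

R̄ = (0.087 + 0.064 + 0.006 + 0.053 + 0.009 + 0.042 + 0.073 + 0.081) / 8 = 0.4150 / 8 = 0.0519
UCL_R = D₄·R̄ = 2.574 × 0.0519 = 0.1335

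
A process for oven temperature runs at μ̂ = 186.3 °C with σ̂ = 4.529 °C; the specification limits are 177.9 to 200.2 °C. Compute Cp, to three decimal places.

0.821

Cp = (USL − LSL) / (6σ̂) = (200.2 − 177.9) / (6 × 4.529) = 22.3000 / 27.1740 = 0.8206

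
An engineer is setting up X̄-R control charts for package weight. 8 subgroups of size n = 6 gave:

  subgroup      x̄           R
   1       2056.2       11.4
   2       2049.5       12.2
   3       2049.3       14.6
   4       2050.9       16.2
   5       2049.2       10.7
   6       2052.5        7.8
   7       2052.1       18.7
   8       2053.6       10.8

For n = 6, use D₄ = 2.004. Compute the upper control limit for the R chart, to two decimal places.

25.65

R̄ = (11.4 + 12.2 + 14.6 + 16.2 + 10.7 + 7.8 + 18.7 + 10.8) / 8 = 102.4000 / 8 = 12.8000
UCL_R = D₄·R̄ = 2.004 × 12.8000 = 25.6512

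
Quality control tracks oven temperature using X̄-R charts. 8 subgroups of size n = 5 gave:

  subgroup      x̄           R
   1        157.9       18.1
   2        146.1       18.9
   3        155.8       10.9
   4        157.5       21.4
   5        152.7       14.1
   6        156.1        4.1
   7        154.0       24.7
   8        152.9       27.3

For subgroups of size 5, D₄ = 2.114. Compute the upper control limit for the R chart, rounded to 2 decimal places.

R̄ = (18.1 + 18.9 + 10.9 + 21.4 + 14.1 + 4.1 + 24.7 + 27.3) / 8 = 139.5000 / 8 = 17.4375
UCL_R = D₄·R̄ = 2.114 × 17.4375 = 36.8629

36.86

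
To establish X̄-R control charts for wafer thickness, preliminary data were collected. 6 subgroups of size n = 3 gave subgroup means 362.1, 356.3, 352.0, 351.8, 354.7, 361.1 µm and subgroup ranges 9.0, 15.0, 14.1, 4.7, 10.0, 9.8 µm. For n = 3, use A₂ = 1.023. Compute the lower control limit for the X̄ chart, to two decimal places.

345.66

X̄̄ = (362.1 + 356.3 + 352.0 + 351.8 + 354.7 + 361.1) / 6 = 2138.0000 / 6 = 356.3333
R̄ = (9.0 + 15.0 + 14.1 + 4.7 + 10.0 + 9.8) / 6 = 62.6000 / 6 = 10.4333
LCL = X̄̄ − A₂·R̄ = 356.3333 − 1.023 × 10.4333 = 345.6600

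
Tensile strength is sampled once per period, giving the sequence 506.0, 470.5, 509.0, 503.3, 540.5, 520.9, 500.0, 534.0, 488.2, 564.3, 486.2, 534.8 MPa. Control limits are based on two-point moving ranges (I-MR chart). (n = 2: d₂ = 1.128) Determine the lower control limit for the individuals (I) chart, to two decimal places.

X̄ = (506.0 + 470.5 + 509.0 + 503.3 + 540.5 + 520.9 + 500.0 + 534.0 + 488.2 + 564.3 + 486.2 + 534.8) / 12 = 513.1417
Moving ranges: 35.5, 38.5, 5.7, 37.2, 19.6, 20.9, 34.0, 45.8, 76.1, 78.1, 48.6; M̄R̄ = 440.0000 / 11 = 40.0000
LCL = X̄ − 3·M̄R̄/d₂ = 513.1417 − 3 × 40.0000 / 1.128 = 406.7587

406.76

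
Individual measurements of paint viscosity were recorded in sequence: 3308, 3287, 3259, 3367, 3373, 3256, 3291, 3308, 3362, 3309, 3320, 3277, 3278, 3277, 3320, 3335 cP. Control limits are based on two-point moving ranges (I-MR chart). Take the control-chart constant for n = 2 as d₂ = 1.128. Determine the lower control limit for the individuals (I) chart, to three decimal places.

3209.888

X̄ = (3308 + 3287 + 3259 + 3367 + 3373 + 3256 + 3291 + 3308 + 3362 + 3309 + 3320 + 3277 + 3278 + 3277 + 3320 + 3335) / 16 = 3307.9375
Moving ranges: 21, 28, 108, 6, 117, 35, 17, 54, 53, 11, 43, 1, 1, 43, 15; M̄R̄ = 553.0000 / 15 = 36.8667
LCL = X̄ − 3·M̄R̄/d₂ = 3307.9375 − 3 × 36.8667 / 1.128 = 3209.8879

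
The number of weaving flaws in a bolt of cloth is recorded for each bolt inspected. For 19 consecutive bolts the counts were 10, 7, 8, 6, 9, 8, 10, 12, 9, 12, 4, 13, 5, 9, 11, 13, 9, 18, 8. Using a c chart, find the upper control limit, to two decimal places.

18.79

c̄ = (10 + 7 + 8 + 6 + 9 + 8 + 10 + 12 + 9 + 12 + 4 + 13 + 5 + 9 + 11 + 13 + 9 + 18 + 8) / 19 = 181 / 19 = 9.5263
UCL = c̄ + 3√c̄ = 9.5263 + 3 × √9.5263 = 9.5263 + 3 × 3.0865 = 18.7857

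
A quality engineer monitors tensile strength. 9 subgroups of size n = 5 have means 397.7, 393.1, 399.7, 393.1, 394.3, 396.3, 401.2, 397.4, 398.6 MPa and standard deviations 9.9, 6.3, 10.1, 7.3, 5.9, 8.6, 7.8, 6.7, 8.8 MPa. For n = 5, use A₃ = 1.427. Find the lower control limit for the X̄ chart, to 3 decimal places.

385.501

X̄̄ = (397.7 + 393.1 + 399.7 + 393.1 + 394.3 + 396.3 + 401.2 + 397.4 + 398.6) / 9 = 396.8222
s̄ = (9.9 + 6.3 + 10.1 + 7.3 + 5.9 + 8.6 + 7.8 + 6.7 + 8.8) / 9 = 7.9333
LCL = X̄̄ − A₃·s̄ = 396.8222 − 1.427 × 7.9333 = 385.5014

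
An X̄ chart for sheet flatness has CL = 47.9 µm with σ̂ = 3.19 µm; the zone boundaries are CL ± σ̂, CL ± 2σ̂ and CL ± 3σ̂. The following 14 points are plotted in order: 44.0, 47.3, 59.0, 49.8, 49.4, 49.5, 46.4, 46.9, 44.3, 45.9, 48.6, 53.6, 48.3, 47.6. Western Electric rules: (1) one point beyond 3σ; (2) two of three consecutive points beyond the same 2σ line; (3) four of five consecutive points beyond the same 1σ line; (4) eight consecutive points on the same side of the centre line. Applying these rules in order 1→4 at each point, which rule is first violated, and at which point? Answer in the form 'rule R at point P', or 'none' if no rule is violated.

rule 1 at point 3

Zone of each point (C = within 1σ̂, B = 1σ̂–2σ̂, A = 2σ̂–3σ̂, * = beyond 3σ̂; sign = side of CL): 1:-B, 2:-C, 3:+*, 4:+C, 5:+C, 6:+C, 7:-C, 8:-C, 9:-B, 10:-C, 11:+C, 12:+B, 13:+C, 14:-C
Rule 1 (one point beyond the 3σ limits) is satisfied at point 3.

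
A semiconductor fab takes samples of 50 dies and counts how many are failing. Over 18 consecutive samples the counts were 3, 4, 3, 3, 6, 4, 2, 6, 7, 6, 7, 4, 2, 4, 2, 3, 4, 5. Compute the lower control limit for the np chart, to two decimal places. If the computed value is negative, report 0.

p̄ = Σdᵢ / (k·n) = 75 / (18 × 50) = 0.08333
LCL = np̄ − 3·√(np̄(1−p̄)) = 4.1667 − 3 × 1.9543 = -1.6964 → 0 (negative, so LCL = 0)

0.00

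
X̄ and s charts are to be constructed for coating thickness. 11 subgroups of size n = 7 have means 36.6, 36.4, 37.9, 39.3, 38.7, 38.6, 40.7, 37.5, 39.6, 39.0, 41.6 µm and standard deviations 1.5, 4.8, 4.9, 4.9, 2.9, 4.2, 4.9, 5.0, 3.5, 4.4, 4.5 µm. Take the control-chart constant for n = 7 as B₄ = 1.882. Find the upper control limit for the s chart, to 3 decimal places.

7.785

s̄ = (1.5 + 4.8 + 4.9 + 4.9 + 2.9 + 4.2 + 4.9 + 5.0 + 3.5 + 4.4 + 4.5) / 11 = 4.1364
UCL_s = B₄·s̄ = 1.882 × 4.1364 = 7.7846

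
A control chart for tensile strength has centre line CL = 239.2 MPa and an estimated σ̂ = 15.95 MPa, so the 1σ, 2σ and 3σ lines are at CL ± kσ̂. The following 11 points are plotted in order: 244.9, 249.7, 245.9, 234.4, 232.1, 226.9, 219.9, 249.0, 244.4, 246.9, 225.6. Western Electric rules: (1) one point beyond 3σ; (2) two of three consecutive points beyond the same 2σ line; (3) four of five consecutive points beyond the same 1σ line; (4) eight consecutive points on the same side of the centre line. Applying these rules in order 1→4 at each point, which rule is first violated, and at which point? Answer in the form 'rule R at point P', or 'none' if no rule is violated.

Zone of each point (C = within 1σ̂, B = 1σ̂–2σ̂, A = 2σ̂–3σ̂, * = beyond 3σ̂; sign = side of CL): 1:+C, 2:+C, 3:+C, 4:-C, 5:-C, 6:-C, 7:-B, 8:+C, 9:+C, 10:+C, 11:-C
No rule fires across all 11 points.

none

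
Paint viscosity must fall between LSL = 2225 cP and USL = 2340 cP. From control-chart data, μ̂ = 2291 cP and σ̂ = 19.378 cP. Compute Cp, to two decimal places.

Cp = (USL − LSL) / (6σ̂) = (2340 − 2225) / (6 × 19.378) = 115.0000 / 116.2680 = 0.9891

0.99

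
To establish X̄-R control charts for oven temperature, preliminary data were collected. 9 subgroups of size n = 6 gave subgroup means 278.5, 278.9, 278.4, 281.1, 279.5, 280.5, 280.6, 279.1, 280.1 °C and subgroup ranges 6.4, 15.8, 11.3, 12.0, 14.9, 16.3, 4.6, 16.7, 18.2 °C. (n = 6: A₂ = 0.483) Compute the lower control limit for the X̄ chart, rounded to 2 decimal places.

273.40

X̄̄ = (278.5 + 278.9 + 278.4 + 281.1 + 279.5 + 280.5 + 280.6 + 279.1 + 280.1) / 9 = 2516.7000 / 9 = 279.6333
R̄ = (6.4 + 15.8 + 11.3 + 12.0 + 14.9 + 16.3 + 4.6 + 16.7 + 18.2) / 9 = 116.2000 / 9 = 12.9111
LCL = X̄̄ − A₂·R̄ = 279.6333 − 0.483 × 12.9111 = 273.3973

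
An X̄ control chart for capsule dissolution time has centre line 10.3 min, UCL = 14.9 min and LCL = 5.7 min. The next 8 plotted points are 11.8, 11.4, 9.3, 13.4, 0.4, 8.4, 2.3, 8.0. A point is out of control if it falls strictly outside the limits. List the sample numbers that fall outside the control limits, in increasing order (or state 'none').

Compare each point to [5.7, 14.9]: sample 5 = 0.4 < LCL; sample 7 = 2.3 < LCL.

5, 7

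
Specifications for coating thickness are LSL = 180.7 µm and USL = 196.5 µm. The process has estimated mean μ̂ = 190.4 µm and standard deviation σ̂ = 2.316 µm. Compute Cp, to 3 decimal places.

1.137

Cp = (USL − LSL) / (6σ̂) = (196.5 − 180.7) / (6 × 2.316) = 15.8000 / 13.8960 = 1.1370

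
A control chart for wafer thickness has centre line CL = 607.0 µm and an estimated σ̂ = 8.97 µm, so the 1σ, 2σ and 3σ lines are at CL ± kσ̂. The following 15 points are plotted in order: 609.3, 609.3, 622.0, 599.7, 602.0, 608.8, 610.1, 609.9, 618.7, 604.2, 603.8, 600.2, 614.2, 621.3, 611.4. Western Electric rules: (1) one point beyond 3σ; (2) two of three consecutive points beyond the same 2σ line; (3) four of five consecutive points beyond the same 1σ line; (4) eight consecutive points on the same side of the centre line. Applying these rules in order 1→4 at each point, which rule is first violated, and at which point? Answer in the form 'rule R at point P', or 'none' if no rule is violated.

Zone of each point (C = within 1σ̂, B = 1σ̂–2σ̂, A = 2σ̂–3σ̂, * = beyond 3σ̂; sign = side of CL): 1:+C, 2:+C, 3:+B, 4:-C, 5:-C, 6:+C, 7:+C, 8:+C, 9:+B, 10:-C, 11:-C, 12:-C, 13:+C, 14:+B, 15:+C
No rule fires across all 15 points.

none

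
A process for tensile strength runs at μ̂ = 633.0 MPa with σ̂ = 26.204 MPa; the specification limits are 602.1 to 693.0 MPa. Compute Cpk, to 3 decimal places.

0.393

Cpu = (USL − μ̂) / (3σ̂) = (693.0 − 633.0) / (3 × 26.204) = 0.7632; Cpl = (μ̂ − LSL) / (3σ̂) = (633.0 − 602.1) / (3 × 26.204) = 0.3931; Cpk = min(Cpu, Cpl) = 0.3931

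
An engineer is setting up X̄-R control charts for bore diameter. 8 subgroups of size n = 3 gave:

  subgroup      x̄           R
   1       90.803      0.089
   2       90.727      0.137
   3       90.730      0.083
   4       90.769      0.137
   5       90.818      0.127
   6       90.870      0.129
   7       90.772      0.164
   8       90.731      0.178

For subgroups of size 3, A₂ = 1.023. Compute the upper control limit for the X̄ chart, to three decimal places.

90.911

X̄̄ = (90.803 + 90.727 + 90.730 + 90.769 + 90.818 + 90.870 + 90.772 + 90.731) / 8 = 726.2200 / 8 = 90.7775
R̄ = (0.089 + 0.137 + 0.083 + 0.137 + 0.127 + 0.129 + 0.164 + 0.178) / 8 = 1.0440 / 8 = 0.1305
UCL = X̄̄ + A₂·R̄ = 90.7775 + 1.023 × 0.1305 = 90.9110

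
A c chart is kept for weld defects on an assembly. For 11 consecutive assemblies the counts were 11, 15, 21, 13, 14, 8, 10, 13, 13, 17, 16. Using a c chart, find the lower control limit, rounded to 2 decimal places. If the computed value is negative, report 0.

c̄ = (11 + 15 + 21 + 13 + 14 + 8 + 10 + 13 + 13 + 17 + 16) / 11 = 151 / 11 = 13.7273
LCL = c̄ − 3√c̄ = 13.7273 − 3 × 3.7050 = 2.6122

2.61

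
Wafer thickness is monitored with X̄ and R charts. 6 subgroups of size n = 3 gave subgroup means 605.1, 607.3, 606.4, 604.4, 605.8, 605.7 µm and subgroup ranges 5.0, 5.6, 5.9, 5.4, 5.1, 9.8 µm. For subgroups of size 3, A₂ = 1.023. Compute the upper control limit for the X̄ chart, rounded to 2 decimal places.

612.06

X̄̄ = (605.1 + 607.3 + 606.4 + 604.4 + 605.8 + 605.7) / 6 = 3634.7000 / 6 = 605.7833
R̄ = (5.0 + 5.6 + 5.9 + 5.4 + 5.1 + 9.8) / 6 = 36.8000 / 6 = 6.1333
UCL = X̄̄ + A₂·R̄ = 605.7833 + 1.023 × 6.1333 = 612.0577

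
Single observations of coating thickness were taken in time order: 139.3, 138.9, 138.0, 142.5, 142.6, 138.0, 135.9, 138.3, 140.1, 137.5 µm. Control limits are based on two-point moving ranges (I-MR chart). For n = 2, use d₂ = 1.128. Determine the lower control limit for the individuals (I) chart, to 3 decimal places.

133.377

X̄ = (139.3 + 138.9 + 138.0 + 142.5 + 142.6 + 138.0 + 135.9 + 138.3 + 140.1 + 137.5) / 10 = 139.1100
Moving ranges: 0.4, 0.9, 4.5, 0.1, 4.6, 2.1, 2.4, 1.8, 2.6; M̄R̄ = 19.4000 / 9 = 2.1556
LCL = X̄ − 3·M̄R̄/d₂ = 139.1100 − 3 × 2.1556 / 1.128 = 133.3771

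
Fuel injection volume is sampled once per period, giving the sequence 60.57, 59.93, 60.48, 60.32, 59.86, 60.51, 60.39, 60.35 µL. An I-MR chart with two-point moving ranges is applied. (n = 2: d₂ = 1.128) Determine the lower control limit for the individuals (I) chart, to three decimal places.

X̄ = (60.57 + 59.93 + 60.48 + 60.32 + 59.86 + 60.51 + 60.39 + 60.35) / 8 = 60.3012
Moving ranges: 0.64, 0.55, 0.16, 0.46, 0.65, 0.12, 0.04; M̄R̄ = 2.6200 / 7 = 0.3743
LCL = X̄ − 3·M̄R̄/d₂ = 60.3012 − 3 × 0.3743 / 1.128 = 59.3058

59.306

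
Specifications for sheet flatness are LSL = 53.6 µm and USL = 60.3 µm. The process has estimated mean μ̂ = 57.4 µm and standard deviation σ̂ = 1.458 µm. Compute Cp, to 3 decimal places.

0.766

Cp = (USL − LSL) / (6σ̂) = (60.3 − 53.6) / (6 × 1.458) = 6.7000 / 8.7480 = 0.7659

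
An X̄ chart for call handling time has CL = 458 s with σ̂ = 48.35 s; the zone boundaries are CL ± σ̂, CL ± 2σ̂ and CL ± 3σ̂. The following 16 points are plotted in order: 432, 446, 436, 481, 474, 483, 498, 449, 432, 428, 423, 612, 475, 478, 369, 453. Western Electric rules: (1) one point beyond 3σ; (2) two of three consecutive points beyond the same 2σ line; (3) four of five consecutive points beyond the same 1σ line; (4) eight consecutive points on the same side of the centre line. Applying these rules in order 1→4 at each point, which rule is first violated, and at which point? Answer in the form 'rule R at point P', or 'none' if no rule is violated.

rule 1 at point 12

Zone of each point (C = within 1σ̂, B = 1σ̂–2σ̂, A = 2σ̂–3σ̂, * = beyond 3σ̂; sign = side of CL): 1:-C, 2:-C, 3:-C, 4:+C, 5:+C, 6:+C, 7:+C, 8:-C, 9:-C, 10:-C, 11:-C, 12:+*, 13:+C, 14:+C, 15:-B, 16:-C
Rule 1 (one point beyond the 3σ limits) is satisfied at point 12.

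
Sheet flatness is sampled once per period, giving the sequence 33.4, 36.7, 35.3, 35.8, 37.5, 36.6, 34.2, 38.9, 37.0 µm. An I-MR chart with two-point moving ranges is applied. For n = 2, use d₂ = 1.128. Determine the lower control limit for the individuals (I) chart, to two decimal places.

X̄ = (33.4 + 36.7 + 35.3 + 35.8 + 37.5 + 36.6 + 34.2 + 38.9 + 37.0) / 9 = 36.1556
Moving ranges: 3.3, 1.4, 0.5, 1.7, 0.9, 2.4, 4.7, 1.9; M̄R̄ = 16.8000 / 8 = 2.1000
LCL = X̄ − 3·M̄R̄/d₂ = 36.1556 − 3 × 2.1000 / 1.128 = 30.5704

30.57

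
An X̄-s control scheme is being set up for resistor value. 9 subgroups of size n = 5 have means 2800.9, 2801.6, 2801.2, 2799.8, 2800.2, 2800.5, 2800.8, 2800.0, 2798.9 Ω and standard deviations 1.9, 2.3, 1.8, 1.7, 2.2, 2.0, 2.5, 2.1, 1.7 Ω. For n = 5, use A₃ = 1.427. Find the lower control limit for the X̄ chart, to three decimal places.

2797.548

X̄̄ = (2800.9 + 2801.6 + 2801.2 + 2799.8 + 2800.2 + 2800.5 + 2800.8 + 2800.0 + 2798.9) / 9 = 2800.4333
s̄ = (1.9 + 2.3 + 1.8 + 1.7 + 2.2 + 2.0 + 2.5 + 2.1 + 1.7) / 9 = 2.0222
LCL = X̄̄ − A₃·s̄ = 2800.4333 − 1.427 × 2.0222 = 2797.5476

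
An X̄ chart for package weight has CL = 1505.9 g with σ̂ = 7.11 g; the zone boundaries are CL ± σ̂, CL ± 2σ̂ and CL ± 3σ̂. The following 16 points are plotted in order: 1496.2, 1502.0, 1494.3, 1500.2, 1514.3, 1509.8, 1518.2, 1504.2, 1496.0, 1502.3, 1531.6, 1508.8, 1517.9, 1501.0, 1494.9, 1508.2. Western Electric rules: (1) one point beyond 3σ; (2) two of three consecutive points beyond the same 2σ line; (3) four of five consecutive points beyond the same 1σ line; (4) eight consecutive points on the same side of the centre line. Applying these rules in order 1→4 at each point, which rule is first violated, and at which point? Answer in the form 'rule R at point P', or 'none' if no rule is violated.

rule 1 at point 11

Zone of each point (C = within 1σ̂, B = 1σ̂–2σ̂, A = 2σ̂–3σ̂, * = beyond 3σ̂; sign = side of CL): 1:-B, 2:-C, 3:-B, 4:-C, 5:+B, 6:+C, 7:+B, 8:-C, 9:-B, 10:-C, 11:+*, 12:+C, 13:+B, 14:-C, 15:-B, 16:+C
Rule 1 (one point beyond the 3σ limits) is satisfied at point 11.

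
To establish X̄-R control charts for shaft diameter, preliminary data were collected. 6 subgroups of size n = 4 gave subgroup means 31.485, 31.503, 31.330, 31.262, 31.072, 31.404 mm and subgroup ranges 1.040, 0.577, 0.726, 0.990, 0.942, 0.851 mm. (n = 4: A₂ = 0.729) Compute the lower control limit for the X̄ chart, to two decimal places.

X̄̄ = (31.485 + 31.503 + 31.330 + 31.262 + 31.072 + 31.404) / 6 = 188.0560 / 6 = 31.3427
R̄ = (1.040 + 0.577 + 0.726 + 0.990 + 0.942 + 0.851) / 6 = 5.1260 / 6 = 0.8543
LCL = X̄̄ − A₂·R̄ = 31.3427 − 0.729 × 0.8543 = 30.7199

30.72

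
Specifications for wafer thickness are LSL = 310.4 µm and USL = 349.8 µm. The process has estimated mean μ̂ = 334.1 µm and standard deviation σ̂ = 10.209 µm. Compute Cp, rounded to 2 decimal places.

0.64

Cp = (USL − LSL) / (6σ̂) = (349.8 − 310.4) / (6 × 10.209) = 39.4000 / 61.2540 = 0.6432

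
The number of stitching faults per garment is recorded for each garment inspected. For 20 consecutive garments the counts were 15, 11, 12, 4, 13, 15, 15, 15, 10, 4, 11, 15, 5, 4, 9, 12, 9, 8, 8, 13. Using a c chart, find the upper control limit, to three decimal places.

c̄ = (15 + 11 + 12 + 4 + 13 + 15 + 15 + 15 + 10 + 4 + 11 + 15 + 5 + 4 + 9 + 12 + 9 + 8 + 8 + 13) / 20 = 208 / 20 = 10.4000
UCL = c̄ + 3√c̄ = 10.4000 + 3 × √10.4000 = 10.4000 + 3 × 3.2249 = 20.0747

20.075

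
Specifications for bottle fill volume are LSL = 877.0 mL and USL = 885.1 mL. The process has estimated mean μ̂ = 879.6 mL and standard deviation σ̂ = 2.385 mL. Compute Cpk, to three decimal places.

0.363

Cpu = (USL − μ̂) / (3σ̂) = (885.1 − 879.6) / (3 × 2.385) = 0.7687; Cpl = (μ̂ − LSL) / (3σ̂) = (879.6 − 877.0) / (3 × 2.385) = 0.3634; Cpk = min(Cpu, Cpl) = 0.3634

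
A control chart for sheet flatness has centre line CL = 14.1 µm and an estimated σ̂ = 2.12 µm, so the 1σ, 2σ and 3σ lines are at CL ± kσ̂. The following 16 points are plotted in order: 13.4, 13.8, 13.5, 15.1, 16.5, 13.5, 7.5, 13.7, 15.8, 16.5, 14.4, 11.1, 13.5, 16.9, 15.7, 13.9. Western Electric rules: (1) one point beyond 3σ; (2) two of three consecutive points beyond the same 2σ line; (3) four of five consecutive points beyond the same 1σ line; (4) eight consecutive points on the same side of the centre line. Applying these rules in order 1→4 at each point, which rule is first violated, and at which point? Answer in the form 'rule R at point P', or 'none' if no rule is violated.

rule 1 at point 7

Zone of each point (C = within 1σ̂, B = 1σ̂–2σ̂, A = 2σ̂–3σ̂, * = beyond 3σ̂; sign = side of CL): 1:-C, 2:-C, 3:-C, 4:+C, 5:+B, 6:-C, 7:-*, 8:-C, 9:+C, 10:+B, 11:+C, 12:-B, 13:-C, 14:+B, 15:+C, 16:-C
Rule 1 (one point beyond the 3σ limits) is satisfied at point 7.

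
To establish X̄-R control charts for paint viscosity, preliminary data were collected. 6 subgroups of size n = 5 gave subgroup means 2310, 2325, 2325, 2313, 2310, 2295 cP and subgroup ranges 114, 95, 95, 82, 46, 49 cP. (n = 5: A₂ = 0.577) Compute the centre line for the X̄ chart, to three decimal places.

2313.000

X̄̄ = (2310 + 2325 + 2325 + 2313 + 2310 + 2295) / 6 = 13878.0000 / 6 = 2313.0000
CL = X̄̄ = 2313.0000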